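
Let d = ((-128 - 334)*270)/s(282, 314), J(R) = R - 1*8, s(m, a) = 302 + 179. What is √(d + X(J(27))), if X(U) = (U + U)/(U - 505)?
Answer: I*√43753143837/12987 ≈ 16.106*I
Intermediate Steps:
s(m, a) = 481
J(R) = -8 + R (J(R) = R - 8 = -8 + R)
d = -124740/481 (d = ((-128 - 334)*270)/481 = -462*270*(1/481) = -124740*1/481 = -124740/481 ≈ -259.33)
X(U) = 2*U/(-505 + U) (X(U) = (2*U)/(-505 + U) = 2*U/(-505 + U))
√(d + X(J(27))) = √(-124740/481 + 2*(-8 + 27)/(-505 + (-8 + 27))) = √(-124740/481 + 2*19/(-505 + 19)) = √(-124740/481 + 2*19/(-486)) = √(-124740/481 + 2*19*(-1/486)) = √(-124740/481 - 19/243) = √(-30320959/116883) = I*√43753143837/12987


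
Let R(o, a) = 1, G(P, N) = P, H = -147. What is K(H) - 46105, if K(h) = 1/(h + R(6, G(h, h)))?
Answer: -6731331/146 ≈ -46105.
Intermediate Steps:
K(h) = 1/(1 + h) (K(h) = 1/(h + 1) = 1/(1 + h))
K(H) - 46105 = 1/(1 - 147) - 46105 = 1/(-146) - 46105 = -1/146 - 46105 = -6731331/146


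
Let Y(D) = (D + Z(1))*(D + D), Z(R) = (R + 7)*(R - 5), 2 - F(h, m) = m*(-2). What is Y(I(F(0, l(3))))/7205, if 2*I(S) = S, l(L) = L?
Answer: -224/7205 ≈ -0.031090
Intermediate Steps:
F(h, m) = 2 + 2*m (F(h, m) = 2 - m*(-2) = 2 - (-2)*m = 2 + 2*m)
Z(R) = (-5 + R)*(7 + R) (Z(R) = (7 + R)*(-5 + R) = (-5 + R)*(7 + R))
I(S) = S/2
Y(D) = 2*D*(-32 + D) (Y(D) = (D + (-35 + 1² + 2*1))*(D + D) = (D + (-35 + 1 + 2))*(2*D) = (D - 32)*(2*D) = (-32 + D)*(2*D) = 2*D*(-32 + D))
Y(I(F(0, l(3))))/7205 = (2*((2 + 2*3)/2)*(-32 + (2 + 2*3)/2))/7205 = (2*((2 + 6)/2)*(-32 + (2 + 6)/2))*(1/7205) = (2*((½)*8)*(-32 + (½)*8))*(1/7205) = (2*4*(-32 + 4))*(1/7205) = (2*4*(-28))*(1/7205) = -224*1/7205 = -224/7205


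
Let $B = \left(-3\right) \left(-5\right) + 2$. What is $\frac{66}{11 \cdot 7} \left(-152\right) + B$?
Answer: $- \frac{793}{7} \approx -113.29$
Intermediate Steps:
$B = 17$ ($B = 15 + 2 = 17$)
$\frac{66}{11 \cdot 7} \left(-152\right) + B = \frac{66}{11 \cdot 7} \left(-152\right) + 17 = \frac{66}{77} \left(-152\right) + 17 = 66 \cdot \frac{1}{77} \left(-152\right) + 17 = \frac{6}{7} \left(-152\right) + 17 = - \frac{912}{7} + 17 = - \frac{793}{7}$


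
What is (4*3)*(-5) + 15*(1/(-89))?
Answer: -5355/89 ≈ -60.169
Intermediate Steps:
(4*3)*(-5) + 15*(1/(-89)) = 12*(-5) + 15*(1*(-1/89)) = -60 + 15*(-1/89) = -60 - 15/89 = -5355/89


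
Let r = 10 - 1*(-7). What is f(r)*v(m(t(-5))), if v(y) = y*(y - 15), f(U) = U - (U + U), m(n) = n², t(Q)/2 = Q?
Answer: -144500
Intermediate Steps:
t(Q) = 2*Q
r = 17 (r = 10 + 7 = 17)
f(U) = -U (f(U) = U - 2*U = -U)
v(y) = y*(-15 + y)
f(r)*v(m(t(-5))) = (-1*17)*((2*(-5))²*(-15 + (2*(-5))²)) = -17*(-10)²*(-15 + (-10)²) = -1700*(-15 + 100) = -1700*85 = -17*8500 = -144500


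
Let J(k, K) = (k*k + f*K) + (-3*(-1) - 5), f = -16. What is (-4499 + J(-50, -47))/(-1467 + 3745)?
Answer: -1249/2278 ≈ -0.54829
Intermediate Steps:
J(k, K) = -2 + k² - 16*K (J(k, K) = (k*k - 16*K) + (-3*(-1) - 5) = (k² - 16*K) + (3 - 5) = (k² - 16*K) - 2 = -2 + k² - 16*K)
(-4499 + J(-50, -47))/(-1467 + 3745) = (-4499 + (-2 + (-50)² - 16*(-47)))/(-1467 + 3745) = (-4499 + (-2 + 2500 + 752))/2278 = (-4499 + 3250)*(1/2278) = -1249*1/2278 = -1249/2278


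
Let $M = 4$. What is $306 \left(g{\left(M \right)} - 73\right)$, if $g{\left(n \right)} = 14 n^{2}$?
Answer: $46206$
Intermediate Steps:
$306 \left(g{\left(M \right)} - 73\right) = 306 \left(14 \cdot 4^{2} - 73\right) = 306 \left(14 \cdot 16 - 73\right) = 306 \left(224 - 73\right) = 306 \cdot 151 = 46206$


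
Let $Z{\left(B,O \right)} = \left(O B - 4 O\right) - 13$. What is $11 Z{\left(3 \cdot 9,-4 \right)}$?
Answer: $-1155$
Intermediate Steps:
$Z{\left(B,O \right)} = -13 - 4 O + B O$ ($Z{\left(B,O \right)} = \left(B O - 4 O\right) - 13 = \left(- 4 O + B O\right) - 13 = -13 - 4 O + B O$)
$11 Z{\left(3 \cdot 9,-4 \right)} = 11 \left(-13 - -16 + 3 \cdot 9 \left(-4\right)\right) = 11 \left(-13 + 16 + 27 \left(-4\right)\right) = 11 \left(-13 + 16 - 108\right) = 11 \left(-105\right) = -1155$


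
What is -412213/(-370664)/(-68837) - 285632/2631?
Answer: -7288015179801779/67131011527608 ≈ -108.56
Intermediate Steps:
-412213/(-370664)/(-68837) - 285632/2631 = -412213*(-1/370664)*(-1/68837) - 285632*1/2631 = (412213/370664)*(-1/68837) - 285632/2631 = -412213/25515397768 - 285632/2631 = -7288015179801779/67131011527608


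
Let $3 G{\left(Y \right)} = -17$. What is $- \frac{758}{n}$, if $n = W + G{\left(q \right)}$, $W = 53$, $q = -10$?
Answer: $- \frac{1137}{71} \approx -16.014$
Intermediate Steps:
$G{\left(Y \right)} = - \frac{17}{3}$ ($G{\left(Y \right)} = \frac{1}{3} \left(-17\right) = - \frac{17}{3}$)
$n = \frac{142}{3}$ ($n = 53 - \frac{17}{3} = \frac{142}{3} \approx 47.333$)
$- \frac{758}{n} = - \frac{758}{\frac{142}{3}} = \left(-758\right) \frac{3}{142} = - \frac{1137}{71}$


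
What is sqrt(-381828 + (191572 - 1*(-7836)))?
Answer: 2*I*sqrt(45605) ≈ 427.11*I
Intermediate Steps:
sqrt(-381828 + (191572 - 1*(-7836))) = sqrt(-381828 + (191572 + 7836)) = sqrt(-381828 + 199408) = sqrt(-182420) = 2*I*sqrt(45605)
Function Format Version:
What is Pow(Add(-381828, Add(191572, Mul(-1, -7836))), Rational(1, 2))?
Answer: Mul(2, I, Pow(45605, Rational(1, 2))) ≈ Mul(427.11, I)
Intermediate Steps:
Pow(Add(-381828, Add(191572, Mul(-1, -7836))), Rational(1, 2)) = Pow(Add(-381828, Add(191572, 7836)), Rational(1, 2)) = Pow(Add(-381828, 199408), Rational(1, 2)) = Pow(-182420, Rational(1, 2)) = Mul(2, I, Pow(45605, Rational(1, 2)))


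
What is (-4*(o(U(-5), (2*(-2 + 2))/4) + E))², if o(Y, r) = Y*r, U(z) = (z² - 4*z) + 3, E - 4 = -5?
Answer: 16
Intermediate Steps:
E = -1 (E = 4 - 5 = -1)
U(z) = 3 + z² - 4*z
(-4*(o(U(-5), (2*(-2 + 2))/4) + E))² = (-4*((3 + (-5)² - 4*(-5))*((2*(-2 + 2))/4) - 1))² = (-4*((3 + 25 + 20)*((2*0)*(¼)) - 1))² = (-4*(48*(0*(¼)) - 1))² = (-4*(48*0 - 1))² = (-4*(0 - 1))² = (-4*(-1))² = 4² = 16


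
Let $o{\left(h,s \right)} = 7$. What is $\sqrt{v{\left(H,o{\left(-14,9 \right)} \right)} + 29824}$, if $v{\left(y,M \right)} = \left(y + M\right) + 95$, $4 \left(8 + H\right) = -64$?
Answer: $\sqrt{29902} \approx 172.92$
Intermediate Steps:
$H = -24$ ($H = -8 + \frac{1}{4} \left(-64\right) = -8 - 16 = -24$)
$v{\left(y,M \right)} = 95 + M + y$ ($v{\left(y,M \right)} = \left(M + y\right) + 95 = 95 + M + y$)
$\sqrt{v{\left(H,o{\left(-14,9 \right)} \right)} + 29824} = \sqrt{\left(95 + 7 - 24\right) + 29824} = \sqrt{78 + 29824} = \sqrt{29902}$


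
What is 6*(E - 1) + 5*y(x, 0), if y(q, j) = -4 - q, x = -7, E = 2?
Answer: 21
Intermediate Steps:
6*(E - 1) + 5*y(x, 0) = 6*(2 - 1) + 5*(-4 - 1*(-7)) = 6*1 + 5*(-4 + 7) = 6 + 5*3 = 6 + 15 = 21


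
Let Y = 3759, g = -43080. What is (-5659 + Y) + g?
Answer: -44980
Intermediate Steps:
(-5659 + Y) + g = (-5659 + 3759) - 43080 = -1900 - 43080 = -44980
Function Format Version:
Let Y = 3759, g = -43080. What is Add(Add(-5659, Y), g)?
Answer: -44980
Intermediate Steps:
Add(Add(-5659, Y), g) = Add(Add(-5659, 3759), -43080) = Add(-1900, -43080) = -44980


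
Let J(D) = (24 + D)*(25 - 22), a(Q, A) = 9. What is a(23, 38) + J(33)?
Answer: 180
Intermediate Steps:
J(D) = 72 + 3*D (J(D) = (24 + D)*3 = 72 + 3*D)
a(23, 38) + J(33) = 9 + (72 + 3*33) = 9 + (72 + 99) = 9 + 171 = 180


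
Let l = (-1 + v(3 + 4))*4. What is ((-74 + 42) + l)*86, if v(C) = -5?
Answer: -4816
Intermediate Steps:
l = -24 (l = (-1 - 5)*4 = -6*4 = -24)
((-74 + 42) + l)*86 = ((-74 + 42) - 24)*86 = (-32 - 24)*86 = -56*86 = -4816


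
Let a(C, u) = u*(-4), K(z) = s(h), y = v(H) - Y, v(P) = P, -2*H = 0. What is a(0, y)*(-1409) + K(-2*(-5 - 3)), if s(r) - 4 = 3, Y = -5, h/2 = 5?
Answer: 28187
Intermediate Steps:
h = 10 (h = 2*5 = 10)
H = 0 (H = -½*0 = 0)
y = 5 (y = 0 - 1*(-5) = 0 + 5 = 5)
s(r) = 7 (s(r) = 4 + 3 = 7)
K(z) = 7
a(C, u) = -4*u
a(0, y)*(-1409) + K(-2*(-5 - 3)) = -4*5*(-1409) + 7 = -20*(-1409) + 7 = 28180 + 7 = 28187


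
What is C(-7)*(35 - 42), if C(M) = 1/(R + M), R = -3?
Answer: 7/10 ≈ 0.70000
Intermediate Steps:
C(M) = 1/(-3 + M)
C(-7)*(35 - 42) = (35 - 42)/(-3 - 7) = -7/(-10) = -⅒*(-7) = 7/10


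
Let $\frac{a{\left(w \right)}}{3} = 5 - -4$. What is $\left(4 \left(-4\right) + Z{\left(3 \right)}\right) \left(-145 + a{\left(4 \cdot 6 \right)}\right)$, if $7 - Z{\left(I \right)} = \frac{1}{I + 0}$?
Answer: $\frac{3304}{3} \approx 1101.3$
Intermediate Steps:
$Z{\left(I \right)} = 7 - \frac{1}{I}$ ($Z{\left(I \right)} = 7 - \frac{1}{I + 0} = 7 - \frac{1}{I}$)
$a{\left(w \right)} = 27$ ($a{\left(w \right)} = 3 \left(5 - -4\right) = 3 \left(5 + 4\right) = 3 \cdot 9 = 27$)
$\left(4 \left(-4\right) + Z{\left(3 \right)}\right) \left(-145 + a{\left(4 \cdot 6 \right)}\right) = \left(4 \left(-4\right) + \left(7 - \frac{1}{3}\right)\right) \left(-145 + 27\right) = \left(-16 + \left(7 - \frac{1}{3}\right)\right) \left(-118\right) = \left(-16 + \frac{20}{3}\right) \left(-118\right) = \left(- \frac{28}{3}\right) \left(-118\right) = \frac{3304}{3}$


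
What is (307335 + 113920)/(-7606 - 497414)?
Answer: -84251/101004 ≈ -0.83414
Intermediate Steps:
(307335 + 113920)/(-7606 - 497414) = 421255/(-505020) = 421255*(-1/505020) = -84251/101004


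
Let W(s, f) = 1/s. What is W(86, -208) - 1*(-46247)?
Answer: 3977243/86 ≈ 46247.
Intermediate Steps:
W(86, -208) - 1*(-46247) = 1/86 - 1*(-46247) = 1/86 + 46247 = 3977243/86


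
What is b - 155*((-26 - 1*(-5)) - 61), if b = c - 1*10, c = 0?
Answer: 12700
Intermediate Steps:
b = -10 (b = 0 - 1*10 = 0 - 10 = -10)
b - 155*((-26 - 1*(-5)) - 61) = -10 - 155*((-26 - 1*(-5)) - 61) = -10 - 155*((-26 + 5) - 61) = -10 - 155*(-21 - 61) = -10 - 155*(-82) = -10 + 12710 = 12700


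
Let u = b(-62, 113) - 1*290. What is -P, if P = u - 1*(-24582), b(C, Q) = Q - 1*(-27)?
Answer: -24432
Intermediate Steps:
b(C, Q) = 27 + Q (b(C, Q) = Q + 27 = 27 + Q)
u = -150 (u = (27 + 113) - 1*290 = 140 - 290 = -150)
P = 24432 (P = -150 - 1*(-24582) = -150 + 24582 = 24432)
-P = -1*24432 = -24432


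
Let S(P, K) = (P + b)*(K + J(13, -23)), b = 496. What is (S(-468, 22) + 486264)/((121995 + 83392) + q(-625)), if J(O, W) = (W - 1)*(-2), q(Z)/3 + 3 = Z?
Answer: 488224/203503 ≈ 2.3991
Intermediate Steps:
q(Z) = -9 + 3*Z
J(O, W) = 2 - 2*W (J(O, W) = (-1 + W)*(-2) = 2 - 2*W)
S(P, K) = (48 + K)*(496 + P) (S(P, K) = (P + 496)*(K + (2 - 2*(-23))) = (496 + P)*(K + (2 + 46)) = (496 + P)*(K + 48) = (496 + P)*(48 + K) = (48 + K)*(496 + P))
(S(-468, 22) + 486264)/((121995 + 83392) + q(-625)) = ((23808 + 48*(-468) + 496*22 + 22*(-468)) + 486264)/((121995 + 83392) + (-9 + 3*(-625))) = ((23808 - 22464 + 10912 - 10296) + 486264)/(205387 + (-9 - 1875)) = (1960 + 486264)/(205387 - 1884) = 488224/203503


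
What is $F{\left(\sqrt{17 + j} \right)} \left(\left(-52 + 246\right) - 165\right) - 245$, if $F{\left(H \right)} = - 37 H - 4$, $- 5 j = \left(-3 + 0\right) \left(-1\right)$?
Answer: $-361 - \frac{1073 \sqrt{410}}{5} \approx -4706.3$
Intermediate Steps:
$j = - \frac{3}{5}$ ($j = - \frac{\left(-3 + 0\right) \left(-1\right)}{5} = - \frac{\left(-3\right) \left(-1\right)}{5} = \left(- \frac{1}{5}\right) 3 = - \frac{3}{5} \approx -0.6$)
$F{\left(H \right)} = -4 - 37 H$
$F{\left(\sqrt{17 + j} \right)} \left(\left(-52 + 246\right) - 165\right) - 245 = \left(-4 - 37 \sqrt{17 - \frac{3}{5}}\right) \left(\left(-52 + 246\right) - 165\right) - 245 = \left(-4 - 37 \sqrt{\frac{82}{5}}\right) \left(194 - 165\right) - 245 = \left(-4 - 37 \frac{\sqrt{410}}{5}\right) 29 - 245 = \left(-4 - \frac{37 \sqrt{410}}{5}\right) 29 - 245 = \left(-116 - \frac{1073 \sqrt{410}}{5}\right) - 245 = -361 - \frac{1073 \sqrt{410}}{5}$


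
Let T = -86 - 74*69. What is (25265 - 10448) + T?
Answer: 9625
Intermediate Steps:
T = -5192 (T = -86 - 5106 = -5192)
(25265 - 10448) + T = (25265 - 10448) - 5192 = 14817 - 5192 = 9625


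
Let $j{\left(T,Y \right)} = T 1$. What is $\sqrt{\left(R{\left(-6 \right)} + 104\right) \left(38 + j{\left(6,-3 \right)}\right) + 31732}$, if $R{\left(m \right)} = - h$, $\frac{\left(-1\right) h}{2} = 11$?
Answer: $2 \sqrt{9319} \approx 193.07$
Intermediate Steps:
$h = -22$ ($h = \left(-2\right) 11 = -22$)
$j{\left(T,Y \right)} = T$
$R{\left(m \right)} = 22$ ($R{\left(m \right)} = \left(-1\right) \left(-22\right) = 22$)
$\sqrt{\left(R{\left(-6 \right)} + 104\right) \left(38 + j{\left(6,-3 \right)}\right) + 31732} = \sqrt{\left(22 + 104\right) \left(38 + 6\right) + 31732} = \sqrt{126 \cdot 44 + 31732} = \sqrt{5544 + 31732} = \sqrt{37276} = 2 \sqrt{9319}$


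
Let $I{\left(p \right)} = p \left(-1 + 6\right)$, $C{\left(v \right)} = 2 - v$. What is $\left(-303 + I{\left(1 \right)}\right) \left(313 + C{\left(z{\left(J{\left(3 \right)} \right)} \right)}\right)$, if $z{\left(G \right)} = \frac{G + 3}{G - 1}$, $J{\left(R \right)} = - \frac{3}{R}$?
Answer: $-94168$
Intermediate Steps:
$z{\left(G \right)} = \frac{3 + G}{-1 + G}$
$I{\left(p \right)} = 5 p$ ($I{\left(p \right)} = p 5 = 5 p$)
$\left(-303 + I{\left(1 \right)}\right) \left(313 + C{\left(z{\left(J{\left(3 \right)} \right)} \right)}\right) = \left(-303 + 5 \cdot 1\right) \left(313 + \left(2 - \frac{3 - \frac{3}{3}}{-1 - \frac{3}{3}}\right)\right) = \left(-303 + 5\right) \left(313 + \left(2 - \frac{3 - 1}{-1 - 1}\right)\right) = - 298 \left(313 + \left(2 - \frac{3 - 1}{-1 - 1}\right)\right) = - 298 \left(313 + \left(2 - \frac{1}{-2} \cdot 2\right)\right) = - 298 \left(313 + \left(2 - \left(- \frac{1}{2}\right) 2\right)\right) = - 298 \left(313 + \left(2 - -1\right)\right) = - 298 \left(313 + \left(2 + 1\right)\right) = - 298 \left(313 + 3\right) = \left(-298\right) 316 = -94168$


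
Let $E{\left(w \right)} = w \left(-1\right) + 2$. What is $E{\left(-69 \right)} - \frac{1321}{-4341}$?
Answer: $\frac{309532}{4341} \approx 71.304$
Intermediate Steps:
$E{\left(w \right)} = 2 - w$ ($E{\left(w \right)} = - w + 2 = 2 - w$)
$E{\left(-69 \right)} - \frac{1321}{-4341} = \left(2 - -69\right) - \frac{1321}{-4341} = \left(2 + 69\right) - - \frac{1321}{4341} = 71 + \frac{1321}{4341} = \frac{309532}{4341}$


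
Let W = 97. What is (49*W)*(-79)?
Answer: -375487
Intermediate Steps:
(49*W)*(-79) = (49*97)*(-79) = 4753*(-79) = -375487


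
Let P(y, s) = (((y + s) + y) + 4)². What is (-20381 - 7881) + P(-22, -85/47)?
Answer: -58569533/2209 ≈ -26514.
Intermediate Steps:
P(y, s) = (4 + s + 2*y)² (P(y, s) = (((s + y) + y) + 4)² = ((s + 2*y) + 4)² = (4 + s + 2*y)²)
(-20381 - 7881) + P(-22, -85/47) = (-20381 - 7881) + (4 - 85/47 + 2*(-22))² = -28262 + (4 - 85*1/47 - 44)² = -28262 + (4 - 85/47 - 44)² = -28262 + (-1965/47)² = -28262 + 3861225/2209 = -58569533/2209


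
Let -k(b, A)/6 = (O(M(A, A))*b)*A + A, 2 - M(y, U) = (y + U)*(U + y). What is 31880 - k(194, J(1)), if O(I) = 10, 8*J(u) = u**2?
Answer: 133343/4 ≈ 33336.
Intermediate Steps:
M(y, U) = 2 - (U + y)**2 (M(y, U) = 2 - (y + U)*(U + y) = 2 - (U + y)*(U + y) = 2 - (U + y)**2)
J(u) = u**2/8
k(b, A) = -6*A - 60*A*b (k(b, A) = -6*((10*b)*A + A) = -6*(10*A*b + A) = -6*(A + 10*A*b) = -6*A - 60*A*b)
31880 - k(194, J(1)) = 31880 - (-6)*(1/8)*1**2*(1 + 10*194) = 31880 - (-6)*(1/8)*1*(1 + 1940) = 31880 - (-6)*1941/8 = 31880 - 1*(-5823/4) = 31880 + 5823/4 = 133343/4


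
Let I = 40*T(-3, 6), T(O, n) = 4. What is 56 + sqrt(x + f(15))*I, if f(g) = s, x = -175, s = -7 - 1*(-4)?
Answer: 56 + 160*I*sqrt(178) ≈ 56.0 + 2134.7*I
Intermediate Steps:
s = -3 (s = -7 + 4 = -3)
f(g) = -3
I = 160 (I = 40*4 = 160)
56 + sqrt(x + f(15))*I = 56 + sqrt(-175 - 3)*160 = 56 + sqrt(-178)*160 = 56 + (I*sqrt(178))*160 = 56 + 160*I*sqrt(178)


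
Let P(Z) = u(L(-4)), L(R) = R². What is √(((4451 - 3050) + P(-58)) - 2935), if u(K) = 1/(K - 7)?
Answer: I*√13805/3 ≈ 39.165*I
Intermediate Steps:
u(K) = 1/(-7 + K)
P(Z) = ⅑ (P(Z) = 1/(-7 + (-4)²) = 1/(-7 + 16) = 1/9 = ⅑)
√(((4451 - 3050) + P(-58)) - 2935) = √(((4451 - 3050) + ⅑) - 2935) = √((1401 + ⅑) - 2935) = √(12610/9 - 2935) = √(-13805/9) = I*√13805/3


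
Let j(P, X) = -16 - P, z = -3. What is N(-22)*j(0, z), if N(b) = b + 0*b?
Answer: 352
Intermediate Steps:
N(b) = b (N(b) = b + 0 = b)
N(-22)*j(0, z) = -22*(-16 - 1*0) = -22*(-16 + 0) = -22*(-16) = 352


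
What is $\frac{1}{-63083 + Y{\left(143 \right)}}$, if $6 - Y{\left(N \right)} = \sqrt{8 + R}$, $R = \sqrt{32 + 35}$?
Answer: $- \frac{1}{63077 + \sqrt{8 + \sqrt{67}}} \approx -1.5853 \cdot 10^{-5}$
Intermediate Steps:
$R = \sqrt{67} \approx 8.1853$
$Y{\left(N \right)} = 6 - \sqrt{8 + \sqrt{67}}$
$\frac{1}{-63083 + Y{\left(143 \right)}} = \frac{1}{-63083 + \left(6 - \sqrt{8 + \sqrt{67}}\right)} = \frac{1}{-63077 - \sqrt{8 + \sqrt{67}}}$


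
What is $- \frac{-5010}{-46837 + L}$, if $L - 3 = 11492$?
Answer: $- \frac{2505}{17671} \approx -0.14176$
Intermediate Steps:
$L = 11495$ ($L = 3 + 11492 = 11495$)
$- \frac{-5010}{-46837 + L} = - \frac{-5010}{-46837 + 11495} = - \frac{-5010}{-35342} = - \frac{\left(-5010\right) \left(-1\right)}{35342} = \left(-1\right) \frac{2505}{17671} = - \frac{2505}{17671}$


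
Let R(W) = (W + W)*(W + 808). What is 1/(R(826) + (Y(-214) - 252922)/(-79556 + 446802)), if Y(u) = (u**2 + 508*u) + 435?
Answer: 33386/90121071375 ≈ 3.7046e-7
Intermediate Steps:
Y(u) = 435 + u**2 + 508*u
R(W) = 2*W*(808 + W) (R(W) = (2*W)*(808 + W) = 2*W*(808 + W))
1/(R(826) + (Y(-214) - 252922)/(-79556 + 446802)) = 1/(2*826*(808 + 826) + ((435 + (-214)**2 + 508*(-214)) - 252922)/(-79556 + 446802)) = 1/(2*826*1634 + ((435 + 45796 - 108712) - 252922)/367246) = 1/(2699368 + (-62481 - 252922)*(1/367246)) = 1/(2699368 - 315403*1/367246) = 1/(2699368 - 28673/33386) = 1/(90121071375/33386) = 33386/90121071375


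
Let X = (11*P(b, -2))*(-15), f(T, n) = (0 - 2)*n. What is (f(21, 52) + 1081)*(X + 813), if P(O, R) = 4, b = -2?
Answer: 149481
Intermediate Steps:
f(T, n) = -2*n
X = -660 (X = (11*4)*(-15) = 44*(-15) = -660)
(f(21, 52) + 1081)*(X + 813) = (-2*52 + 1081)*(-660 + 813) = (-104 + 1081)*153 = 977*153 = 149481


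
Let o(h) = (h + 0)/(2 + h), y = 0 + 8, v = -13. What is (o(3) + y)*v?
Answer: -559/5 ≈ -111.80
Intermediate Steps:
y = 8
o(h) = h/(2 + h)
(o(3) + y)*v = (3/(2 + 3) + 8)*(-13) = (3/5 + 8)*(-13) = (43/5)*(-13) = -559/5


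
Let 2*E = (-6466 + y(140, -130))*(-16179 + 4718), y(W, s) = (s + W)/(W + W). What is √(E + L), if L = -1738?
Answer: √29048352746/28 ≈ 6087.0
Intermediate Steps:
y(W, s) = (W + s)/(2*W) (y(W, s) = (W + s)/((2*W)) = (W + s)*(1/(2*W)) = (W + s)/(2*W))
E = 2074979667/56 (E = ((-6466 + (½)*(140 - 130)/140)*(-16179 + 4718))/2 = ((-6466 + (½)*(1/140)*10)*(-11461))/2 = ((-6466 + 1/28)*(-11461))/2 = (-181047/28*(-11461))/2 = (½)*(2074979667/28) = 2074979667/56 ≈ 3.7053e+7)
√(E + L) = √(2074979667/56 - 1738) = √(2074882339/56) = √29048352746/28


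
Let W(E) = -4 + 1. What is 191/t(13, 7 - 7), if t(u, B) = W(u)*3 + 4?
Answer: -191/5 ≈ -38.200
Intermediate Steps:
W(E) = -3
t(u, B) = -5 (t(u, B) = -3*3 + 4 = -9 + 4 = -5)
191/t(13, 7 - 7) = 191/(-5) = 191*(-⅕) = -191/5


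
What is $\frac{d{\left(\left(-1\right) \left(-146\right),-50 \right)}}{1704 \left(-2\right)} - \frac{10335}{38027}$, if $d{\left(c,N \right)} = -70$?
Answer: $- \frac{16279895}{64798008} \approx -0.25124$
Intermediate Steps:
$\frac{d{\left(\left(-1\right) \left(-146\right),-50 \right)}}{1704 \left(-2\right)} - \frac{10335}{38027} = - \frac{70}{1704 \left(-2\right)} - \frac{10335}{38027} = - \frac{70}{-3408} - \frac{10335}{38027} = \left(-70\right) \left(- \frac{1}{3408}\right) - \frac{10335}{38027} = \frac{35}{1704} - \frac{10335}{38027} = - \frac{16279895}{64798008}$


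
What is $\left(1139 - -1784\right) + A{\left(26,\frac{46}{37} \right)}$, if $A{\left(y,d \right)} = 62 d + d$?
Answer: $\frac{111049}{37} \approx 3001.3$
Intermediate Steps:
$A{\left(y,d \right)} = 63 d$
$\left(1139 - -1784\right) + A{\left(26,\frac{46}{37} \right)} = \left(1139 - -1784\right) + 63 \cdot \frac{46}{37} = \left(1139 + 1784\right) + 63 \cdot 46 \cdot \frac{1}{37} = 2923 + 63 \cdot \frac{46}{37} = 2923 + \frac{2898}{37} = \frac{111049}{37}$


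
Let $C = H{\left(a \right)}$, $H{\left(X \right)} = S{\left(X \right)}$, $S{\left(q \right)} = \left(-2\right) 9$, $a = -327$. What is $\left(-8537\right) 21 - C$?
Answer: $-179259$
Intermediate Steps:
$S{\left(q \right)} = -18$
$H{\left(X \right)} = -18$
$C = -18$
$\left(-8537\right) 21 - C = \left(-8537\right) 21 - -18 = -179277 + 18 = -179259$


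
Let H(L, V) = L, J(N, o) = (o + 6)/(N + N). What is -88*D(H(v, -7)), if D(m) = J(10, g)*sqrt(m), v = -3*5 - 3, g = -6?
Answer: 0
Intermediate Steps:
J(N, o) = (6 + o)/(2*N) (J(N, o) = (6 + o)/((2*N)) = (6 + o)*(1/(2*N)) = (6 + o)/(2*N))
v = -18 (v = -15 - 3 = -18)
D(m) = 0 (D(m) = ((1/2)*(6 - 6)/10)*sqrt(m) = ((1/2)*(1/10)*0)*sqrt(m) = 0*sqrt(m) = 0)
-88*D(H(v, -7)) = -88*0 = 0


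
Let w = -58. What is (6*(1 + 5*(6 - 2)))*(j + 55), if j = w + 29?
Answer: 3276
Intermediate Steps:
j = -29 (j = -58 + 29 = -29)
(6*(1 + 5*(6 - 2)))*(j + 55) = (6*(1 + 5*(6 - 2)))*(-29 + 55) = (6*(1 + 5*4))*26 = (6*(1 + 20))*26 = (6*21)*26 = 126*26 = 3276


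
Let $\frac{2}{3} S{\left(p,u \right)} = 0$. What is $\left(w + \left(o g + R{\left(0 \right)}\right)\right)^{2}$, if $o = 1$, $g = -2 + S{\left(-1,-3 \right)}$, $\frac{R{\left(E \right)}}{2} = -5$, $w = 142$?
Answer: $16900$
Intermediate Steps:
$S{\left(p,u \right)} = 0$ ($S{\left(p,u \right)} = \frac{3}{2} \cdot 0 = 0$)
$R{\left(E \right)} = -10$ ($R{\left(E \right)} = 2 \left(-5\right) = -10$)
$g = -2$ ($g = -2 + 0 = -2$)
$\left(w + \left(o g + R{\left(0 \right)}\right)\right)^{2} = \left(142 + \left(1 \left(-2\right) - 10\right)\right)^{2} = \left(142 - 12\right)^{2} = 130^{2} = 16900$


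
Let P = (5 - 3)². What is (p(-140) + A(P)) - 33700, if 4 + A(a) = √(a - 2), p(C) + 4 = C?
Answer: -33848 + √2 ≈ -33847.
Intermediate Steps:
p(C) = -4 + C
P = 4 (P = 2² = 4)
A(a) = -4 + √(-2 + a) (A(a) = -4 + √(a - 2) = -4 + √(-2 + a))
(p(-140) + A(P)) - 33700 = ((-4 - 140) + (-4 + √(-2 + 4))) - 33700 = (-144 + (-4 + √2)) - 33700 = (-148 + √2) - 33700 = -33848 + √2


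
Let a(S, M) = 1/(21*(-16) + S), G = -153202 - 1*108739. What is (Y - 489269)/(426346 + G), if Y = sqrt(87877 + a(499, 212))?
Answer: -489269/164405 + 4*sqrt(145925261)/26798015 ≈ -2.9742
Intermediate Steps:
G = -261941 (G = -153202 - 108739 = -261941)
a(S, M) = 1/(-336 + S)
Y = 4*sqrt(145925261)/163 (Y = sqrt(87877 + 1/(-336 + 499)) = sqrt(87877 + 1/163) = sqrt(14323952/163) = 4*sqrt(145925261)/163 ≈ 296.44)
(Y - 489269)/(426346 + G) = (4*sqrt(145925261)/163 - 489269)/(426346 - 261941) = (-489269 + 4*sqrt(145925261)/163)/164405 = (-489269 + 4*sqrt(145925261)/163)*(1/164405) = -489269/164405 + 4*sqrt(145925261)/26798015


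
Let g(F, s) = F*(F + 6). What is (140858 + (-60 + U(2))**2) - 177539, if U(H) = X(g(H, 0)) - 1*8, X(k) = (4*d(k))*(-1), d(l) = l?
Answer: -19257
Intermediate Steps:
g(F, s) = F*(6 + F)
X(k) = -4*k (X(k) = (4*k)*(-1) = -4*k)
U(H) = -8 - 4*H*(6 + H) (U(H) = -4*H*(6 + H) - 1*8 = -4*H*(6 + H) - 8 = -8 - 4*H*(6 + H))
(140858 + (-60 + U(2))**2) - 177539 = (140858 + (-60 + (-8 - 4*2*(6 + 2)))**2) - 177539 = (140858 + (-60 + (-8 - 4*2*8))**2) - 177539 = (140858 + (-60 + (-8 - 64))**2) - 177539 = (140858 + (-60 - 72)**2) - 177539 = (140858 + (-132)**2) - 177539 = (140858 + 17424) - 177539 = 158282 - 177539 = -19257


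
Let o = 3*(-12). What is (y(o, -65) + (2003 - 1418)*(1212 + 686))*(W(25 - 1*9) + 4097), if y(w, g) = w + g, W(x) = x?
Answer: 4566371877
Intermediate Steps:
o = -36
y(w, g) = g + w
(y(o, -65) + (2003 - 1418)*(1212 + 686))*(W(25 - 1*9) + 4097) = ((-65 - 36) + (2003 - 1418)*(1212 + 686))*((25 - 1*9) + 4097) = (-101 + 585*1898)*((25 - 9) + 4097) = (-101 + 1110330)*(16 + 4097) = 1110229*4113 = 4566371877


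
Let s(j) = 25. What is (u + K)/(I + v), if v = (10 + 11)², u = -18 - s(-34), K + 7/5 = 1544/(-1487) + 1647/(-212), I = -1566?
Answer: 83866253/1773247500 ≈ 0.047295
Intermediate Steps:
K = -16088793/1576220 (K = -7/5 + (1544/(-1487) + 1647/(-212)) = -7/5 + (1544*(-1/1487) + 1647*(-1/212)) = -7/5 + (-1544/1487 - 1647/212) = -7/5 - 2776417/315244 = -16088793/1576220 ≈ -10.207)
u = -43 (u = -18 - 1*25 = -18 - 25 = -43)
v = 441 (v = 21² = 441)
(u + K)/(I + v) = (-43 - 16088793/1576220)/(-1566 + 441) = -83866253/1576220/(-1125) = -83866253/1576220*(-1/1125) = 83866253/1773247500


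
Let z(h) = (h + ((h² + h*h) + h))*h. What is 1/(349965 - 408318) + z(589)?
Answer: 23887779713339/58353 ≈ 4.0937e+8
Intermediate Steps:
z(h) = h*(2*h + 2*h²) (z(h) = (h + ((h² + h²) + h))*h = (h + (2*h² + h))*h = (h + (h + 2*h²))*h = (2*h + 2*h²)*h = h*(2*h + 2*h²))
1/(349965 - 408318) + z(589) = 1/(349965 - 408318) + 2*589²*(1 + 589) = 1/(-58353) + 2*346921*590 = -1/58353 + 409366780 = 23887779713339/58353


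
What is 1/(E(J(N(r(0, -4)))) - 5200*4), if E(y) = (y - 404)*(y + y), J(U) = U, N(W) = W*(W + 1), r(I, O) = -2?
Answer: -1/22408 ≈ -4.4627e-5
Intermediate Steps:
N(W) = W*(1 + W)
E(y) = 2*y*(-404 + y) (E(y) = (-404 + y)*(2*y) = 2*y*(-404 + y))
1/(E(J(N(r(0, -4)))) - 5200*4) = 1/(2*(-2*(1 - 2))*(-404 - 2*(1 - 2)) - 5200*4) = 1/(2*(-2*(-1))*(-404 - 2*(-1)) - 130*160) = 1/(2*2*(-404 + 2) - 20800) = 1/(2*2*(-402) - 20800) = 1/(-1608 - 20800) = 1/(-22408) = -1/22408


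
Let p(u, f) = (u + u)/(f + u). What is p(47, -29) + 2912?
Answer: 26255/9 ≈ 2917.2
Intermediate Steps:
p(u, f) = 2*u/(f + u) (p(u, f) = (2*u)/(f + u) = 2*u/(f + u))
p(47, -29) + 2912 = 2*47/(-29 + 47) + 2912 = 2*47/18 + 2912 = 2*47*(1/18) + 2912 = 47/9 + 2912 = 26255/9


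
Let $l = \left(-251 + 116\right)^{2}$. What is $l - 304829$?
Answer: $-286604$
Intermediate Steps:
$l = 18225$ ($l = \left(-135\right)^{2} = 18225$)
$l - 304829 = 18225 - 304829 = -286604$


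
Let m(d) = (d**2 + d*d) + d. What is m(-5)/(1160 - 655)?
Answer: 9/101 ≈ 0.089109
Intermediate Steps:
m(d) = d + 2*d**2 (m(d) = (d**2 + d**2) + d = 2*d**2 + d = d + 2*d**2)
m(-5)/(1160 - 655) = (-5*(1 + 2*(-5)))/(1160 - 655) = (-5*(1 - 10))/505 = (-5*(-9))/505 = (1/505)*45 = 9/101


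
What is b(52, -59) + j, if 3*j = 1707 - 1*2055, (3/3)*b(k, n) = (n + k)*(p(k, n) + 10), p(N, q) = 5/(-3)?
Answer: -523/3 ≈ -174.33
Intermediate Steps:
p(N, q) = -5/3 (p(N, q) = 5*(-⅓) = -5/3)
b(k, n) = 25*k/3 + 25*n/3 (b(k, n) = (n + k)*(-5/3 + 10) = (k + n)*(25/3) = 25*k/3 + 25*n/3)
j = -116 (j = (1707 - 1*2055)/3 = (1707 - 2055)/3 = (⅓)*(-348) = -116)
b(52, -59) + j = ((25/3)*52 + (25/3)*(-59)) - 116 = (1300/3 - 1475/3) - 116 = -175/3 - 116 = -523/3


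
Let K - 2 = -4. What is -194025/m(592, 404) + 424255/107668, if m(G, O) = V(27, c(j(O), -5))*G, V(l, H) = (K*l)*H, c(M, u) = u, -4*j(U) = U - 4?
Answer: 782043925/286827552 ≈ 2.7265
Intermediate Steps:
K = -2 (K = 2 - 4 = -2)
j(U) = 1 - U/4 (j(U) = -(U - 4)/4 = -(-4 + U)/4 = 1 - U/4)
V(l, H) = -2*H*l (V(l, H) = (-2*l)*H = -2*H*l)
m(G, O) = 270*G (m(G, O) = (-2*(-5)*27)*G = 270*G)
-194025/m(592, 404) + 424255/107668 = -194025/(270*592) + 424255/107668 = -194025/159840 + 424255*(1/107668) = -194025*1/159840 + 424255/107668 = -12935/10656 + 424255/107668 = 782043925/286827552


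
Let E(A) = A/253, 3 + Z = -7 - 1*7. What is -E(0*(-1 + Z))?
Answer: 0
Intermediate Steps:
Z = -17 (Z = -3 + (-7 - 1*7) = -3 + (-7 - 7) = -3 - 14 = -17)
E(A) = A/253 (E(A) = A*(1/253) = A/253)
-E(0*(-1 + Z)) = -0*(-1 - 17)/253 = -0*(-18)/253 = -0/253 = -1*0 = 0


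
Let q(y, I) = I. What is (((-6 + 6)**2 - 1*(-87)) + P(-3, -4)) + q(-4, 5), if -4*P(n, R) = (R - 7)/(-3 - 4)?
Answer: 2565/28 ≈ 91.607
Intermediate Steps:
P(n, R) = -1/4 + R/28 (P(n, R) = -(R - 7)/(4*(-3 - 4)) = -(-7 + R)/(4*(-7)) = -(-7 + R)*(-1)/(4*7) = -(1 - R/7)/4 = -1/4 + R/28)
(((-6 + 6)**2 - 1*(-87)) + P(-3, -4)) + q(-4, 5) = (((-6 + 6)**2 - 1*(-87)) + (-1/4 + (1/28)*(-4))) + 5 = ((0**2 + 87) + (-1/4 - 1/7)) + 5 = ((0 + 87) - 11/28) + 5 = (87 - 11/28) + 5 = 2425/28 + 5 = 2565/28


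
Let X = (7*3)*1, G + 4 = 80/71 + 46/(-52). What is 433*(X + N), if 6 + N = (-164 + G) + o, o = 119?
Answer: -26983261/1846 ≈ -14617.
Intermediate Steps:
G = -6937/1846 (G = -4 + (80/71 + 46/(-52)) = -4 + (80*(1/71) + 46*(-1/52)) = -4 + (80/71 - 23/26) = -4 + 447/1846 = -6937/1846 ≈ -3.7579)
X = 21 (X = 21*1 = 21)
N = -101083/1846 (N = -6 + ((-164 - 6937/1846) + 119) = -6 + (-309681/1846 + 119) = -6 - 90007/1846 = -101083/1846 ≈ -54.758)
433*(X + N) = 433*(21 - 101083/1846) = 433*(-62317/1846) = -26983261/1846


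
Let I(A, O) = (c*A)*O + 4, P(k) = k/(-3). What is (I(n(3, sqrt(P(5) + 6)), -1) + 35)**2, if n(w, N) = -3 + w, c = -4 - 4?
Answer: 1521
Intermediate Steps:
P(k) = -k/3 (P(k) = k*(-1/3) = -k/3)
c = -8
I(A, O) = 4 - 8*A*O (I(A, O) = (-8*A)*O + 4 = -8*A*O + 4 = 4 - 8*A*O)
(I(n(3, sqrt(P(5) + 6)), -1) + 35)**2 = ((4 - 8*(-3 + 3)*(-1)) + 35)**2 = ((4 - 8*0*(-1)) + 35)**2 = ((4 + 0) + 35)**2 = (4 + 35)**2 = 39**2 = 1521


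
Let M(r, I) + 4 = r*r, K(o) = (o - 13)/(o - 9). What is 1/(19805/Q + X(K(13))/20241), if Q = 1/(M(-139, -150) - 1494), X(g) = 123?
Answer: 6747/2381586522746 ≈ 2.8330e-9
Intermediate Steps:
K(o) = (-13 + o)/(-9 + o)
M(r, I) = -4 + r² (M(r, I) = -4 + r*r = -4 + r²)
Q = 1/17823 (Q = 1/((-4 + (-139)²) - 1494) = 1/((-4 + 19321) - 1494) = 1/(19317 - 1494) = 1/17823 ≈ 5.6107e-5)
1/(19805/Q + X(K(13))/20241) = 1/(19805/(1/17823) + 123/20241) = 1/(19805*17823 + 123*(1/20241)) = 1/(352984515 + 41/6747) = 1/(2381586522746/6747) = 6747/2381586522746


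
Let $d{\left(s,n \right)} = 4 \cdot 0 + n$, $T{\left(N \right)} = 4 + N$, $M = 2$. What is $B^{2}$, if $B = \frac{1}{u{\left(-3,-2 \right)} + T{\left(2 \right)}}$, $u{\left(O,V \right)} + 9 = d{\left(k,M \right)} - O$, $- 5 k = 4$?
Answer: $\frac{1}{4} \approx 0.25$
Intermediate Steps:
$k = - \frac{4}{5}$ ($k = \left(- \frac{1}{5}\right) 4 = - \frac{4}{5} \approx -0.8$)
$d{\left(s,n \right)} = n$ ($d{\left(s,n \right)} = 0 + n = n$)
$u{\left(O,V \right)} = -7 - O$ ($u{\left(O,V \right)} = -9 - \left(-2 + O\right) = -7 - O$)
$B = \frac{1}{2}$ ($B = \frac{1}{\left(-7 - -3\right) + \left(4 + 2\right)} = \frac{1}{\left(-7 + 3\right) + 6} = \frac{1}{-4 + 6} = \frac{1}{2} \approx 0.5$)
$B^{2} = \left(\frac{1}{2}\right)^{2} = \frac{1}{4}$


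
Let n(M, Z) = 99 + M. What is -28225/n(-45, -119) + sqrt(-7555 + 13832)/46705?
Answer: -28225/54 + sqrt(6277)/46705 ≈ -522.68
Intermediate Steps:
-28225/n(-45, -119) + sqrt(-7555 + 13832)/46705 = -28225/(99 - 45) + sqrt(-7555 + 13832)/46705 = -28225/54 + sqrt(6277)*(1/46705) = -28225*1/54 + sqrt(6277)/46705 = -28225/54 + sqrt(6277)/46705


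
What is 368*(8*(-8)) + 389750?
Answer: 366198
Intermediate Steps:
368*(8*(-8)) + 389750 = 368*(-64) + 389750 = -23552 + 389750 = 366198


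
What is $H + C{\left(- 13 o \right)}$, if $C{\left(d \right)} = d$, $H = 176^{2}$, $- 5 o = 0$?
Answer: $30976$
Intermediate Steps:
$o = 0$ ($o = \left(- \frac{1}{5}\right) 0 = 0$)
$H = 30976$
$H + C{\left(- 13 o \right)} = 30976 - 0 = 30976 + 0 = 30976$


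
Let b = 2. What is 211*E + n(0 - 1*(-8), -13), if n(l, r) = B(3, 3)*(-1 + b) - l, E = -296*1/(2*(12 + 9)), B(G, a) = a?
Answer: -31333/21 ≈ -1492.0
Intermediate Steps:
E = -148/21 (E = -296/(2*21) = -296/42 = -296*1/42 = -148/21 ≈ -7.0476)
n(l, r) = 3 - l (n(l, r) = 3*(-1 + 2) - l = 3*1 - l = 3 - l)
211*E + n(0 - 1*(-8), -13) = 211*(-148/21) + (3 - (0 - 1*(-8))) = -31228/21 + (3 - (0 + 8)) = -31228/21 + (3 - 1*8) = -31228/21 + (3 - 8) = -31228/21 - 5 = -31333/21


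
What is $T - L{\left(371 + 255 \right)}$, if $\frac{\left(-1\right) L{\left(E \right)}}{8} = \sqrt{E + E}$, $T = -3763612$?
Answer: $-3763612 + 16 \sqrt{313} \approx -3.7633 \cdot 10^{6}$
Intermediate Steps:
$L{\left(E \right)} = - 8 \sqrt{2} \sqrt{E}$ ($L{\left(E \right)} = - 8 \sqrt{E + E} = - 8 \sqrt{2 E} = - 8 \sqrt{2} \sqrt{E}$)
$T - L{\left(371 + 255 \right)} = -3763612 - - 8 \sqrt{2} \sqrt{371 + 255} = -3763612 - - 8 \sqrt{2} \sqrt{626} = -3763612 - - 16 \sqrt{313} = -3763612 + 16 \sqrt{313}$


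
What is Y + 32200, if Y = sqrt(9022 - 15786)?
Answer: 32200 + 2*I*sqrt(1691) ≈ 32200.0 + 82.244*I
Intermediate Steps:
Y = 2*I*sqrt(1691) (Y = sqrt(-6764) = 2*I*sqrt(1691) ≈ 82.244*I)
Y + 32200 = 2*I*sqrt(1691) + 32200 = 32200 + 2*I*sqrt(1691)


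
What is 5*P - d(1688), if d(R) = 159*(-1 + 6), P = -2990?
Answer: -15745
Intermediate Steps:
d(R) = 795 (d(R) = 159*5 = 795)
5*P - d(1688) = 5*(-2990) - 1*795 = -14950 - 795 = -15745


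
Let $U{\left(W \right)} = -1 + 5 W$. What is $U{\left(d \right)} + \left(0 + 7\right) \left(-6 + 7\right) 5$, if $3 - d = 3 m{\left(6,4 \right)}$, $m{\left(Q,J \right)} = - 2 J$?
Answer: $169$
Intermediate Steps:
$d = 27$ ($d = 3 - 3 \left(\left(-2\right) 4\right) = 3 - 3 \left(-8\right) = 3 - -24 = 3 + 24 = 27$)
$U{\left(d \right)} + \left(0 + 7\right) \left(-6 + 7\right) 5 = \left(-1 + 5 \cdot 27\right) + \left(0 + 7\right) \left(-6 + 7\right) 5 = \left(-1 + 135\right) + 7 \cdot 1 \cdot 5 = 134 + 7 \cdot 5 = 134 + 35 = 169$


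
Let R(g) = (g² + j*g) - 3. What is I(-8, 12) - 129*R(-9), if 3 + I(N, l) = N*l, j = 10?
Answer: 1449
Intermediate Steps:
R(g) = -3 + g² + 10*g (R(g) = (g² + 10*g) - 3 = -3 + g² + 10*g)
I(N, l) = -3 + N*l
I(-8, 12) - 129*R(-9) = (-3 - 8*12) - 129*(-3 + (-9)² + 10*(-9)) = (-3 - 96) - 129*(-3 + 81 - 90) = -99 - 129*(-12) = -99 + 1548 = 1449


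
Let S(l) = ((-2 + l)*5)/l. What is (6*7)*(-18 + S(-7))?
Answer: -486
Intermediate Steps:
S(l) = (-10 + 5*l)/l
(6*7)*(-18 + S(-7)) = (6*7)*(-18 + (5 - 10/(-7))) = 42*(-18 + (5 - 10*(-1/7))) = 42*(-18 + (5 + 10/7)) = 42*(-18 + 45/7) = 42*(-81/7) = -486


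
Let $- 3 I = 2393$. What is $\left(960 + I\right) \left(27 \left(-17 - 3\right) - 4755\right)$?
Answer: $-859555$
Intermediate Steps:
$I = - \frac{2393}{3}$ ($I = \left(- \frac{1}{3}\right) 2393 = - \frac{2393}{3} \approx -797.67$)
$\left(960 + I\right) \left(27 \left(-17 - 3\right) - 4755\right) = \left(960 - \frac{2393}{3}\right) \left(27 \left(-17 - 3\right) - 4755\right) = \frac{487 \left(27 \left(-20\right) - 4755\right)}{3} = \frac{487 \left(-540 - 4755\right)}{3} = \frac{487}{3} \left(-5295\right) = -859555$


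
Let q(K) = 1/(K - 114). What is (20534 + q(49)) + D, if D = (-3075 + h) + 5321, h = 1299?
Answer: 1565134/65 ≈ 24079.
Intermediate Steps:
q(K) = 1/(-114 + K)
D = 3545 (D = (-3075 + 1299) + 5321 = -1776 + 5321 = 3545)
(20534 + q(49)) + D = (20534 + 1/(-114 + 49)) + 3545 = (20534 + 1/(-65)) + 3545 = (20534 - 1/65) + 3545 = 1334709/65 + 3545 = 1565134/65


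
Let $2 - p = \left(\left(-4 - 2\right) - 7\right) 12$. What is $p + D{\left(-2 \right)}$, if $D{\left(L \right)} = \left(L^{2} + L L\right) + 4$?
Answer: $170$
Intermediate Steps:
$p = 158$ ($p = 2 - \left(\left(-4 - 2\right) - 7\right) 12 = 2 - \left(-6 - 7\right) 12 = 2 - \left(-13\right) 12 = 2 - -156 = 2 + 156 = 158$)
$D{\left(L \right)} = 4 + 2 L^{2}$ ($D{\left(L \right)} = \left(L^{2} + L^{2}\right) + 4 = 2 L^{2} + 4 = 4 + 2 L^{2}$)
$p + D{\left(-2 \right)} = 158 + \left(4 + 2 \left(-2\right)^{2}\right) = 158 + \left(4 + 2 \cdot 4\right) = 158 + \left(4 + 8\right) = 158 + 12 = 170$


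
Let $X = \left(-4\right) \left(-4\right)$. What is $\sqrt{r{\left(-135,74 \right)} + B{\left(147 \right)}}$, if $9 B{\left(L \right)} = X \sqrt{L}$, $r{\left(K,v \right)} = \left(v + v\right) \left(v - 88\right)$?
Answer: $\frac{2 \sqrt{-4662 + 28 \sqrt{3}}}{3} \approx 45.282 i$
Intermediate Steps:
$X = 16$
$r{\left(K,v \right)} = 2 v \left(-88 + v\right)$
$B{\left(L \right)} = \frac{16 \sqrt{L}}{9}$
$\sqrt{r{\left(-135,74 \right)} + B{\left(147 \right)}} = \sqrt{2 \cdot 74 \left(-88 + 74\right) + \frac{16 \sqrt{147}}{9}} = \sqrt{2 \cdot 74 \left(-14\right) + \frac{16 \cdot 7 \sqrt{3}}{9}} = \sqrt{-2072 + \frac{112 \sqrt{3}}{9}}$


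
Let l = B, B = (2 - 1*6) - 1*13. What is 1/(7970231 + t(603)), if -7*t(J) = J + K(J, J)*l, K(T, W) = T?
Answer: 7/55801265 ≈ 1.2545e-7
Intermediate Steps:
B = -17 (B = (2 - 6) - 13 = -4 - 13 = -17)
l = -17
t(J) = 16*J/7 (t(J) = -(J + J*(-17))/7 = -(J - 17*J)/7 = -(-16)*J/7 = 16*J/7)
1/(7970231 + t(603)) = 1/(7970231 + (16/7)*603) = 1/(7970231 + 9648/7) = 1/(55801265/7) = 7/55801265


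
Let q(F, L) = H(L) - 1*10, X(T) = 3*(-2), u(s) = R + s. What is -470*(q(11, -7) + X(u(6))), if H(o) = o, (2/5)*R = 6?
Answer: 10810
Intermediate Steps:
R = 15 (R = (5/2)*6 = 15)
u(s) = 15 + s
X(T) = -6
q(F, L) = -10 + L (q(F, L) = L - 1*10 = L - 10 = -10 + L)
-470*(q(11, -7) + X(u(6))) = -470*((-10 - 7) - 6) = -470*(-17 - 6) = -470*(-23) = 10810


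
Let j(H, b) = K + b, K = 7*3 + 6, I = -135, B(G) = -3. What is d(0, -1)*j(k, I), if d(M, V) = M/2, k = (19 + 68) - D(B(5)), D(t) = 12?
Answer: 0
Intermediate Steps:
k = 75 (k = (19 + 68) - 1*12 = 87 - 12 = 75)
d(M, V) = M/2 (d(M, V) = M*(1/2) = M/2)
K = 27 (K = 21 + 6 = 27)
j(H, b) = 27 + b
d(0, -1)*j(k, I) = ((1/2)*0)*(27 - 135) = 0*(-108) = 0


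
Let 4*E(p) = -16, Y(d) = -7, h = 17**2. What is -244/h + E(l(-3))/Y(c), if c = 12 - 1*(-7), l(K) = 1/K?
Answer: -552/2023 ≈ -0.27286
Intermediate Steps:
l(K) = 1/K
c = 19 (c = 12 + 7 = 19)
h = 289
E(p) = -4 (E(p) = (1/4)*(-16) = -4)
-244/h + E(l(-3))/Y(c) = -244/289 - 4/(-7) = -244*1/289 - 4*(-1/7) = -244/289 + 4/7 = -552/2023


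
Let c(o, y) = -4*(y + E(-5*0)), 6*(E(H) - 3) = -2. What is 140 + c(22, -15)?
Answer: 568/3 ≈ 189.33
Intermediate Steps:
E(H) = 8/3 (E(H) = 3 + (1/6)*(-2) = 3 - 1/3 = 8/3)
c(o, y) = -32/3 - 4*y (c(o, y) = -4*(y + 8/3) = -4*(8/3 + y) = -32/3 - 4*y)
140 + c(22, -15) = 140 + (-32/3 - 4*(-15)) = 140 + (-32/3 + 60) = 140 + 148/3 = 568/3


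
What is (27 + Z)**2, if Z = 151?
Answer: 31684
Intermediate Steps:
(27 + Z)**2 = (27 + 151)**2 = 178**2 = 31684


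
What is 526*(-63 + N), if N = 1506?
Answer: 759018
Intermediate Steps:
526*(-63 + N) = 526*(-63 + 1506) = 526*1443 = 759018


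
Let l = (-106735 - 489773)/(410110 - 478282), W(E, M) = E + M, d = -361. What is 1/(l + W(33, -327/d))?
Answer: 107939/4604231 ≈ 0.023443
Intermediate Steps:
l = 49709/5681 (l = -596508/(-68172) = -596508*(-1/68172) = 49709/5681 ≈ 8.7500)
1/(l + W(33, -327/d)) = 1/(49709/5681 + (33 - 327/(-361))) = 1/(49709/5681 + (33 - 327*(-1/361))) = 1/(49709/5681 + (33 + 327/361)) = 1/(49709/5681 + 12240/361) = 1/(4604231/107939) = 107939/4604231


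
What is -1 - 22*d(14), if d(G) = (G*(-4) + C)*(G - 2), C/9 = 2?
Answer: 10031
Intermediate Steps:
C = 18 (C = 9*2 = 18)
d(G) = (-2 + G)*(18 - 4*G) (d(G) = (G*(-4) + 18)*(G - 2) = (-4*G + 18)*(-2 + G) = (18 - 4*G)*(-2 + G) = (-2 + G)*(18 - 4*G))
-1 - 22*d(14) = -1 - 22*(-36 - 4*14² + 26*14) = -1 - 22*(-36 - 4*196 + 364) = -1 - 22*(-36 - 784 + 364) = -1 - 22*(-456) = -1 + 10032 = 10031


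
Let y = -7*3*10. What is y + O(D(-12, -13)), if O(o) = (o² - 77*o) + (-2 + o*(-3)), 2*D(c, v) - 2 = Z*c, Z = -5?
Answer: -1731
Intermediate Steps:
D(c, v) = 1 - 5*c/2 (D(c, v) = 1 + (-5*c)/2 = 1 - 5*c/2)
y = -210 (y = -21*10 = -210)
O(o) = -2 + o² - 80*o (O(o) = (o² - 77*o) + (-2 - 3*o) = -2 + o² - 80*o)
y + O(D(-12, -13)) = -210 + (-2 + (1 - 5/2*(-12))² - 80*(1 - 5/2*(-12))) = -210 + (-2 + (1 + 30)² - 80*(1 + 30)) = -210 + (-2 + 31² - 80*31) = -210 + (-2 + 961 - 2480) = -210 - 1521 = -1731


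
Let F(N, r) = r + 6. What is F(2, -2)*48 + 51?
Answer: 243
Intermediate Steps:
F(N, r) = 6 + r
F(2, -2)*48 + 51 = (6 - 2)*48 + 51 = 4*48 + 51 = 192 + 51 = 243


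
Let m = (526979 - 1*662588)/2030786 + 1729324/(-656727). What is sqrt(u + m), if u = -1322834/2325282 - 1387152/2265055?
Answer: I*sqrt(12102016531986691466871584614267418299147190)/1765788302596974892490 ≈ 1.9701*I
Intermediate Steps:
m = -211820297671/78451293966 (m = (526979 - 662588)*(1/2030786) + 1729324*(-1/656727) = -135609*1/2030786 - 1729324/656727 = -7977/119458 - 1729324/656727 = -211820297671/78451293966 ≈ -2.7000)
u = -239300436259/202572754635 (u = -1322834*1/2325282 - 1387152*1/2265055 = -661417/1162641 - 106704/174235 = -239300436259/202572754635 ≈ -1.1813)
sqrt(u + m) = sqrt(-239300436259/202572754635 - 211820297671/78451293966) = sqrt(-6853605561996333252031/1765788302596974892490) = I*sqrt(12102016531986691466871584614267418299147190)/1765788302596974892490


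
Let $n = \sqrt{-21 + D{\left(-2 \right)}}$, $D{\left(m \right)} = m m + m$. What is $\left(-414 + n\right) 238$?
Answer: $-98532 + 238 i \sqrt{19} \approx -98532.0 + 1037.4 i$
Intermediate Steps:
$D{\left(m \right)} = m + m^{2}$ ($D{\left(m \right)} = m^{2} + m = m + m^{2}$)
$n = i \sqrt{19}$ ($n = \sqrt{-21 - 2 \left(1 - 2\right)} = \sqrt{-21 - -2} = \sqrt{-21 + 2} = \sqrt{-19} = i \sqrt{19} \approx 4.3589 i$)
$\left(-414 + n\right) 238 = \left(-414 + i \sqrt{19}\right) 238 = -98532 + 238 i \sqrt{19}$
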